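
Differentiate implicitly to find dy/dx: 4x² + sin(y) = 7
Apply d/dx to both sides, remembering that y depends on x. Each occurrence of y therefore brings in a y' = dy/dx via the chain rule.

With F(x, y) equal to the left-hand side minus the right, differentiate F term by term:
  d/dx[4x^2] = 8x
  d/dx[sin(y)] = y'·cos(y)
  d/dx[-7] = 0
Adding these up, d/dx[F] = 0 becomes
  (8x) + (cos(y))·y' = 0,
so isolating y',
  dy/dx = -(8x)/(cos(y)) = -8x/cos(y)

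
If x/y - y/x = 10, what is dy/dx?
Apply d/dx to both sides, remembering that y depends on x. Each occurrence of y therefore brings in a y' = dy/dx via the chain rule.

With F(x, y) equal to the left-hand side minus the right, differentiate F term by term:
  d/dx[x/y] = -x·y'/y^2 + 1/y
  d/dx[-y/x] = -y'/x + y/x^2
  d/dx[-10] = 0
Adding these up, d/dx[F] = 0 becomes
  (1/y + y/x^2) + (-x/y^2 - 1/x)·y' = 0,
so isolating y',
  dy/dx = -(1/y + y/x^2)/(-x/y^2 - 1/x)
        = -((x^2 + y^2)/(x^2y))/(-(x^2 + y^2)/(xy^2)) = y/x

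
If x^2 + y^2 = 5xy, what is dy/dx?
Differentiate the relation implicitly: treat y = y(x) and apply the chain rule, so every y-derivative picks up a y' = dy/dx factor.

With everything moved to the left-hand side, differentiate term by term:
  d/dx[x^2] = 2x
  d/dx[-5xy] = -5x·y' - 5y
  d/dx[y^2] = 2y·y'

Separating the contributions that come from x directly and those that come through y:
  without y':      2x - 5y
  multiplying y':  -5x + 2y

so (2x - 5y) + (-5x + 2y)·y' = 0, and therefore
  dy/dx = -(2x - 5y)/(-5x + 2y) = (2x - 5y)/(5x - 2y)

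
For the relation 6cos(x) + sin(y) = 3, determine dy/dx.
Apply d/dx to both sides, remembering that y depends on x. Each occurrence of y therefore brings in a y' = dy/dx via the chain rule.

With F(x, y) equal to the left-hand side minus the right, differentiate F term by term:
  d/dx[sin(y)] = y'·cos(y)
  d/dx[6cos(x)] = -6sin(x)
  d/dx[-3] = 0
Adding these up, d/dx[F] = 0 becomes
  (-6sin(x)) + (cos(y))·y' = 0,
so isolating y',
  dy/dx = -(-6sin(x))/(cos(y)) = 6sin(x)/cos(y)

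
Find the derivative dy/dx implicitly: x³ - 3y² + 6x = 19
Apply d/dx to both sides, remembering that y depends on x. Each occurrence of y therefore brings in a y' = dy/dx via the chain rule.

With F(x, y) equal to the left-hand side minus the right, differentiate F term by term:
  d/dx[x^3] = 3x^2
  d/dx[6x] = 6
  d/dx[-3y^2] = -6y·y'
  d/dx[-19] = 0
Adding these up, d/dx[F] = 0 becomes
  (3x^2 + 6) + (-6y)·y' = 0,
so isolating y',
  dy/dx = -(3x^2 + 6)/(-6y) = (x^2 + 2)/(2y)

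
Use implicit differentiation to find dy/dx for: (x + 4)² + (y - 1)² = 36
Take d/dx of both sides. Since y is implicitly a function of x, the chain rule attaches a y' = dy/dx factor whenever we differentiate through y.

Set F(x, y) = (left side) − (right side), so the curve is F = 0. Differentiating each term of F:
  d/dx[(x + 4)^2] = 2x + 8
  d/dx[(y - 1)^2] = 2·y'(y - 1)
  d/dx[-36] = 0

Collecting, the y'-free part is the partial derivative in x and the y' coefficient is the partial derivative in y:
  ∂F/∂x = 2x + 8
  ∂F/∂y = 2y - 2

so d/dx[F(x, y(x))] = ∂F/∂x + (∂F/∂y)·y' = 0. Rearranging,
  dy/dx = -(∂F/∂x)/(∂F/∂y) = -(2x + 8)/(2y - 2) = (-x - 4)/(y - 1)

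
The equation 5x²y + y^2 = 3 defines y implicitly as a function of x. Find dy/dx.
Apply d/dx to both sides, remembering that y depends on x. Each occurrence of y therefore brings in a y' = dy/dx via the chain rule.

With F(x, y) equal to the left-hand side minus the right, differentiate F term by term:
  d/dx[5x^2y] = 5x^2·y' + 10xy
  d/dx[y^2] = 2y·y'
  d/dx[-3] = 0
Adding these up, d/dx[F] = 0 becomes
  (10xy) + (5x^2 + 2y)·y' = 0,
so isolating y',
  dy/dx = -(10xy)/(5x^2 + 2y) = -10xy/(5x^2 + 2y)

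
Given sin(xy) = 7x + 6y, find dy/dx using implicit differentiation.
Take d/dx of both sides. Since y is implicitly a function of x, the chain rule attaches a y' = dy/dx factor whenever we differentiate through y.

Set F(x, y) = (left side) − (right side), so the curve is F = 0. Differentiating each term of F:
  d/dx[-7x] = -7
  d/dx[-6y] = -6·y'
  d/dx[sin(xy)] = (x·y' + y)·cos(xy)

Collecting, the y'-free part is the partial derivative in x and the y' coefficient is the partial derivative in y:
  ∂F/∂x = y·cos(xy) - 7
  ∂F/∂y = x·cos(xy) - 6

so d/dx[F(x, y(x))] = ∂F/∂x + (∂F/∂y)·y' = 0. Rearranging,
  dy/dx = -(∂F/∂x)/(∂F/∂y) = -(y·cos(xy) - 7)/(x·cos(xy) - 6) = (-y·cos(xy) + 7)/(x·cos(xy) - 6)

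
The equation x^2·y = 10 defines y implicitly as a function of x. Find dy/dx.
Differentiate the relation implicitly: treat y = y(x) and apply the chain rule, so every y-derivative picks up a y' = dy/dx factor.

With everything moved to the left-hand side, differentiate term by term:
  d/dx[x^2y] = x^2·y' + 2xy
  d/dx[-10] = 0

Separating the contributions that come from x directly and those that come through y:
  without y':      2xy
  multiplying y':  x^2

so (2xy) + (x^2)·y' = 0, and therefore
  dy/dx = -(2xy)/(x^2) = -2y/x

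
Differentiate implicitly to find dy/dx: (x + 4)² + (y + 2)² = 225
Apply d/dx to both sides, remembering that y depends on x. Each occurrence of y therefore brings in a y' = dy/dx via the chain rule.

With F(x, y) equal to the left-hand side minus the right, differentiate F term by term:
  d/dx[(x + 4)^2] = 2x + 8
  d/dx[(y + 2)^2] = 2·y'(y + 2)
  d/dx[-225] = 0
Adding these up, d/dx[F] = 0 becomes
  (2x + 8) + (2y + 4)·y' = 0,
so isolating y',
  dy/dx = -(2x + 8)/(2y + 4) = (-x - 4)/(y + 2)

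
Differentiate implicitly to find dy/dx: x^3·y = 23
Differentiate the relation implicitly: treat y = y(x) and apply the chain rule, so every y-derivative picks up a y' = dy/dx factor.

With everything moved to the left-hand side, differentiate term by term:
  d/dx[x^3y] = x^3·y' + 3x^2y
  d/dx[-23] = 0

Separating the contributions that come from x directly and those that come through y:
  without y':      3x^2y
  multiplying y':  x^3

so (3x^2y) + (x^3)·y' = 0, and therefore
  dy/dx = -(3x^2y)/(x^3) = -3y/x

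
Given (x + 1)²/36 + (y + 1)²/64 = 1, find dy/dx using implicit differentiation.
Differentiate both sides with respect to x, treating y as y(x). By the chain rule, any term containing y contributes a factor of y' = dy/dx when we differentiate it.

Move every term to one side and write the relation as F(x, y) = 0. Term by term,
  d/dx[(x + 1)^2/36] = x/18 + 1/18
  d/dx[(y + 1)^2/64] = y'(y + 1)/32
  d/dx[-1] = 0

The pieces without y' make up ∂F/∂x and the coefficient of y' is ∂F/∂y:
  ∂F/∂x = x/18 + 1/18,
  ∂F/∂y = y/32 + 1/32.

Since d/dx[F] = ∂F/∂x + (∂F/∂y)·y' = 0, solve for y':
  (∂F/∂y)·y' = -∂F/∂x
  dy/dx = -(∂F/∂x)/(∂F/∂y) = -(x/18 + 1/18)/(y/32 + 1/32)
        = -((x + 1)/18)/((y + 1)/32) = 16(-x - 1)/(9(y + 1))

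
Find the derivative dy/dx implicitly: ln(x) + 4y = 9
Apply d/dx to both sides, remembering that y depends on x. Each occurrence of y therefore brings in a y' = dy/dx via the chain rule.

With F(x, y) equal to the left-hand side minus the right, differentiate F term by term:
  d/dx[4y] = 4·y'
  d/dx[ln(x)] = 1/x
  d/dx[-9] = 0
Adding these up, d/dx[F] = 0 becomes
  (1/x) + (4)·y' = 0,
so isolating y',
  dy/dx = -(1/x)/(4) = -1/(4x)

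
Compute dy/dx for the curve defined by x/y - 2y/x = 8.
Take d/dx of both sides. Since y is implicitly a function of x, the chain rule attaches a y' = dy/dx factor whenever we differentiate through y.

Set F(x, y) = (left side) − (right side), so the curve is F = 0. Differentiating each term of F:
  d/dx[x/y] = -x·y'/y^2 + 1/y
  d/dx[-2y/x] = -2·y'/x + 2y/x^2
  d/dx[-8] = 0

Collecting, the y'-free part is the partial derivative in x and the y' coefficient is the partial derivative in y:
  ∂F/∂x = 1/y + 2y/x^2
  ∂F/∂y = -x/y^2 - 2/x

so d/dx[F(x, y(x))] = ∂F/∂x + (∂F/∂y)·y' = 0. Rearranging,
  dy/dx = -(∂F/∂x)/(∂F/∂y) = -(1/y + 2y/x^2)/(-x/y^2 - 2/x)
        = -((x^2 + 2y^2)/(x^2y))/(-(x^2 + 2y^2)/(xy^2)) = y/x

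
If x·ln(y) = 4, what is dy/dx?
Differentiate both sides with respect to x, treating y as y(x). By the chain rule, any term containing y contributes a factor of y' = dy/dx when we differentiate it.

Move every term to one side and write the relation as F(x, y) = 0. Term by term,
  d/dx[x·ln(y)] = x·y'/y + ln(y)
  d/dx[-4] = 0

The pieces without y' make up ∂F/∂x and the coefficient of y' is ∂F/∂y:
  ∂F/∂x = ln(y),
  ∂F/∂y = x/y.

Since d/dx[F] = ∂F/∂x + (∂F/∂y)·y' = 0, solve for y':
  (∂F/∂y)·y' = -∂F/∂x
  dy/dx = -(∂F/∂x)/(∂F/∂y) = -(ln(y))/(x/y) = -y·ln(y)/x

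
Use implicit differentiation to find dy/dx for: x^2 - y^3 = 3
Take d/dx of both sides. Since y is implicitly a function of x, the chain rule attaches a y' = dy/dx factor whenever we differentiate through y.

Set F(x, y) = (left side) − (right side), so the curve is F = 0. Differentiating each term of F:
  d/dx[x^2] = 2x
  d/dx[-y^3] = -3y^2·y'
  d/dx[-3] = 0

Collecting, the y'-free part is the partial derivative in x and the y' coefficient is the partial derivative in y:
  ∂F/∂x = 2x
  ∂F/∂y = -3y^2

so d/dx[F(x, y(x))] = ∂F/∂x + (∂F/∂y)·y' = 0. Rearranging,
  dy/dx = -(∂F/∂x)/(∂F/∂y) = -(2x)/(-3y^2) = 2x/(3y^2)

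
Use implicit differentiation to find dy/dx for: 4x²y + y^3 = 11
Apply d/dx to both sides, remembering that y depends on x. Each occurrence of y therefore brings in a y' = dy/dx via the chain rule.

With F(x, y) equal to the left-hand side minus the right, differentiate F term by term:
  d/dx[4x^2y] = 4x^2·y' + 8xy
  d/dx[y^3] = 3y^2·y'
  d/dx[-11] = 0
Adding these up, d/dx[F] = 0 becomes
  (8xy) + (4x^2 + 3y^2)·y' = 0,
so isolating y',
  dy/dx = -(8xy)/(4x^2 + 3y^2) = -8xy/(4x^2 + 3y^2)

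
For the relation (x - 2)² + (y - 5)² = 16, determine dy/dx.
Differentiate the relation implicitly: treat y = y(x) and apply the chain rule, so every y-derivative picks up a y' = dy/dx factor.

With everything moved to the left-hand side, differentiate term by term:
  d/dx[(x - 2)^2] = 2x - 4
  d/dx[(y - 5)^2] = 2·y'(y - 5)
  d/dx[-16] = 0

Separating the contributions that come from x directly and those that come through y:
  without y':      2x - 4
  multiplying y':  2y - 10

so (2x - 4) + (2y - 10)·y' = 0, and therefore
  dy/dx = -(2x - 4)/(2y - 10) = (2 - x)/(y - 5)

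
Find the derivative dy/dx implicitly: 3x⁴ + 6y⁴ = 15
Take d/dx of both sides. Since y is implicitly a function of x, the chain rule attaches a y' = dy/dx factor whenever we differentiate through y.

Set F(x, y) = (left side) − (right side), so the curve is F = 0. Differentiating each term of F:
  d/dx[3x^4] = 12x^3
  d/dx[6y^4] = 24y^3·y'
  d/dx[-15] = 0

Collecting, the y'-free part is the partial derivative in x and the y' coefficient is the partial derivative in y:
  ∂F/∂x = 12x^3
  ∂F/∂y = 24y^3

so d/dx[F(x, y(x))] = ∂F/∂x + (∂F/∂y)·y' = 0. Rearranging,
  dy/dx = -(∂F/∂x)/(∂F/∂y) = -(12x^3)/(24y^3) = -x^3/(2y^3)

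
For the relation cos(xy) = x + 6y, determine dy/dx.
Apply d/dx to both sides, remembering that y depends on x. Each occurrence of y therefore brings in a y' = dy/dx via the chain rule.

With F(x, y) equal to the left-hand side minus the right, differentiate F term by term:
  d/dx[-x] = -1
  d/dx[-6y] = -6·y'
  d/dx[cos(xy)] = -(x·y' + y)·sin(xy)
Adding these up, d/dx[F] = 0 becomes
  (-y·sin(xy) - 1) + (-x·sin(xy) - 6)·y' = 0,
so isolating y',
  dy/dx = -(-y·sin(xy) - 1)/(-x·sin(xy) - 6) = -(y·sin(xy) + 1)/(x·sin(xy) + 6)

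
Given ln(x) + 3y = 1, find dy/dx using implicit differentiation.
Differentiate the relation implicitly: treat y = y(x) and apply the chain rule, so every y-derivative picks up a y' = dy/dx factor.

With everything moved to the left-hand side, differentiate term by term:
  d/dx[3y] = 3·y'
  d/dx[ln(x)] = 1/x
  d/dx[-1] = 0

Separating the contributions that come from x directly and those that come through y:
  without y':      1/x
  multiplying y':  3

so (1/x) + (3)·y' = 0, and therefore
  dy/dx = -(1/x)/(3) = -1/(3x)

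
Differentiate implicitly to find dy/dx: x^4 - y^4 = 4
Differentiate both sides with respect to x, treating y as y(x). By the chain rule, any term containing y contributes a factor of y' = dy/dx when we differentiate it.

Move every term to one side and write the relation as F(x, y) = 0. Term by term,
  d/dx[x^4] = 4x^3
  d/dx[-y^4] = -4y^3·y'
  d/dx[-4] = 0

The pieces without y' make up ∂F/∂x and the coefficient of y' is ∂F/∂y:
  ∂F/∂x = 4x^3,
  ∂F/∂y = -4y^3.

Since d/dx[F] = ∂F/∂x + (∂F/∂y)·y' = 0, solve for y':
  (∂F/∂y)·y' = -∂F/∂x
  dy/dx = -(∂F/∂x)/(∂F/∂y) = -(4x^3)/(-4y^3) = x^3/y^3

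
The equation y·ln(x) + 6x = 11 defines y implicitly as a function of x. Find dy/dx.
Differentiate both sides with respect to x, treating y as y(x). By the chain rule, any term containing y contributes a factor of y' = dy/dx when we differentiate it.

Move every term to one side and write the relation as F(x, y) = 0. Term by term,
  d/dx[6x] = 6
  d/dx[y·ln(x)] = y'·ln(x) + y/x
  d/dx[-11] = 0

The pieces without y' make up ∂F/∂x and the coefficient of y' is ∂F/∂y:
  ∂F/∂x = 6 + y/x,
  ∂F/∂y = ln(x).

Since d/dx[F] = ∂F/∂x + (∂F/∂y)·y' = 0, solve for y':
  (∂F/∂y)·y' = -∂F/∂x
  dy/dx = -(∂F/∂x)/(∂F/∂y) = -(6 + y/x)/(ln(x))
        = -((6x + y)/x)/(ln(x)) = (-6x - y)/(x·ln(x))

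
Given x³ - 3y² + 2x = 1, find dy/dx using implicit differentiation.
Apply d/dx to both sides, remembering that y depends on x. Each occurrence of y therefore brings in a y' = dy/dx via the chain rule.

With F(x, y) equal to the left-hand side minus the right, differentiate F term by term:
  d/dx[x^3] = 3x^2
  d/dx[2x] = 2
  d/dx[-3y^2] = -6y·y'
  d/dx[-1] = 0
Adding these up, d/dx[F] = 0 becomes
  (3x^2 + 2) + (-6y)·y' = 0,
so isolating y',
  dy/dx = -(3x^2 + 2)/(-6y) = (3x^2 + 2)/(6y)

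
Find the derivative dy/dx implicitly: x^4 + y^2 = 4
Differentiate both sides with respect to x, treating y as y(x). By the chain rule, any term containing y contributes a factor of y' = dy/dx when we differentiate it.

Move every term to one side and write the relation as F(x, y) = 0. Term by term,
  d/dx[x^4] = 4x^3
  d/dx[y^2] = 2y·y'
  d/dx[-4] = 0

The pieces without y' make up ∂F/∂x and the coefficient of y' is ∂F/∂y:
  ∂F/∂x = 4x^3,
  ∂F/∂y = 2y.

Since d/dx[F] = ∂F/∂x + (∂F/∂y)·y' = 0, solve for y':
  (∂F/∂y)·y' = -∂F/∂x
  dy/dx = -(∂F/∂x)/(∂F/∂y) = -(4x^3)/(2y) = -2x^3/y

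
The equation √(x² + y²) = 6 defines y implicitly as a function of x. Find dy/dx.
Take d/dx of both sides. Since y is implicitly a function of x, the chain rule attaches a y' = dy/dx factor whenever we differentiate through y.

Set F(x, y) = (left side) − (right side), so the curve is F = 0. Differentiating each term of F:
  d/dx[√(x^2 + y^2)] = (x + y·y')/√(x^2 + y^2)
  d/dx[-6] = 0

Collecting, the y'-free part is the partial derivative in x and the y' coefficient is the partial derivative in y:
  ∂F/∂x = x/√(x^2 + y^2)
  ∂F/∂y = y/√(x^2 + y^2)

so d/dx[F(x, y(x))] = ∂F/∂x + (∂F/∂y)·y' = 0. Rearranging,
  dy/dx = -(∂F/∂x)/(∂F/∂y) = -(x/√(x^2 + y^2))/(y/√(x^2 + y^2)) = -x/y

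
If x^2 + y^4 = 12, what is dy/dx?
Take d/dx of both sides. Since y is implicitly a function of x, the chain rule attaches a y' = dy/dx factor whenever we differentiate through y.

Set F(x, y) = (left side) − (right side), so the curve is F = 0. Differentiating each term of F:
  d/dx[x^2] = 2x
  d/dx[y^4] = 4y^3·y'
  d/dx[-12] = 0

Collecting, the y'-free part is the partial derivative in x and the y' coefficient is the partial derivative in y:
  ∂F/∂x = 2x
  ∂F/∂y = 4y^3

so d/dx[F(x, y(x))] = ∂F/∂x + (∂F/∂y)·y' = 0. Rearranging,
  dy/dx = -(∂F/∂x)/(∂F/∂y) = -(2x)/(4y^3) = -x/(2y^3)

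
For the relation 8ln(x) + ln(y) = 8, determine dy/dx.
Apply d/dx to both sides, remembering that y depends on x. Each occurrence of y therefore brings in a y' = dy/dx via the chain rule.

With F(x, y) equal to the left-hand side minus the right, differentiate F term by term:
  d/dx[8ln(x)] = 8/x
  d/dx[ln(y)] = y'/y
  d/dx[-8] = 0
Adding these up, d/dx[F] = 0 becomes
  (8/x) + (1/y)·y' = 0,
so isolating y',
  dy/dx = -(8/x)/(1/y) = -8y/x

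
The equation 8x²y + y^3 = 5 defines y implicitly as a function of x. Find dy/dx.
Take d/dx of both sides. Since y is implicitly a function of x, the chain rule attaches a y' = dy/dx factor whenever we differentiate through y.

Set F(x, y) = (left side) − (right side), so the curve is F = 0. Differentiating each term of F:
  d/dx[8x^2y] = 8x^2·y' + 16xy
  d/dx[y^3] = 3y^2·y'
  d/dx[-5] = 0

Collecting, the y'-free part is the partial derivative in x and the y' coefficient is the partial derivative in y:
  ∂F/∂x = 16xy
  ∂F/∂y = 8x^2 + 3y^2

so d/dx[F(x, y(x))] = ∂F/∂x + (∂F/∂y)·y' = 0. Rearranging,
  dy/dx = -(∂F/∂x)/(∂F/∂y) = -(16xy)/(8x^2 + 3y^2) = -16xy/(8x^2 + 3y^2)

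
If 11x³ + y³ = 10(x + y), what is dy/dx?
Differentiate the relation implicitly: treat y = y(x) and apply the chain rule, so every y-derivative picks up a y' = dy/dx factor.

With everything moved to the left-hand side, differentiate term by term:
  d/dx[11x^3] = 33x^2
  d/dx[-10x] = -10
  d/dx[y^3] = 3y^2·y'
  d/dx[-10y] = -10·y'

Separating the contributions that come from x directly and those that come through y:
  without y':      33x^2 - 10
  multiplying y':  3y^2 - 10

so (33x^2 - 10) + (3y^2 - 10)·y' = 0, and therefore
  dy/dx = -(33x^2 - 10)/(3y^2 - 10) = (10 - 33x^2)/(3y^2 - 10)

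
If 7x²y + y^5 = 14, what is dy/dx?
Differentiate both sides with respect to x, treating y as y(x). By the chain rule, any term containing y contributes a factor of y' = dy/dx when we differentiate it.

Move every term to one side and write the relation as F(x, y) = 0. Term by term,
  d/dx[7x^2y] = 7x^2·y' + 14xy
  d/dx[y^5] = 5y^4·y'
  d/dx[-14] = 0

The pieces without y' make up ∂F/∂x and the coefficient of y' is ∂F/∂y:
  ∂F/∂x = 14xy,
  ∂F/∂y = 7x^2 + 5y^4.

Since d/dx[F] = ∂F/∂x + (∂F/∂y)·y' = 0, solve for y':
  (∂F/∂y)·y' = -∂F/∂x
  dy/dx = -(∂F/∂x)/(∂F/∂y) = -(14xy)/(7x^2 + 5y^4) = -14xy/(7x^2 + 5y^4)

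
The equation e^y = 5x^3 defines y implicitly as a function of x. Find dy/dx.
Differentiate the relation implicitly: treat y = y(x) and apply the chain rule, so every y-derivative picks up a y' = dy/dx factor.

With everything moved to the left-hand side, differentiate term by term:
  d/dx[-5x^3] = -15x^2
  d/dx[e^(y)] = y'·e^(y)

Separating the contributions that come from x directly and those that come through y:
  without y':      -15x^2
  multiplying y':  e^(y)

so (-15x^2) + (e^(y))·y' = 0, and therefore
  dy/dx = -(-15x^2)/(e^(y)) = 15x^2e^(-y)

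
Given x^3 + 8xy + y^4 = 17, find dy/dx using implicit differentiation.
Differentiate the relation implicitly: treat y = y(x) and apply the chain rule, so every y-derivative picks up a y' = dy/dx factor.

With everything moved to the left-hand side, differentiate term by term:
  d/dx[x^3] = 3x^2
  d/dx[8xy] = 8x·y' + 8y
  d/dx[y^4] = 4y^3·y'
  d/dx[-17] = 0

Separating the contributions that come from x directly and those that come through y:
  without y':      3x^2 + 8y
  multiplying y':  8x + 4y^3

so (3x^2 + 8y) + (8x + 4y^3)·y' = 0, and therefore
  dy/dx = -(3x^2 + 8y)/(8x + 4y^3) = (-3x^2 - 8y)/(4(2x + y^3))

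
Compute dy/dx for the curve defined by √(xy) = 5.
Take d/dx of both sides. Since y is implicitly a function of x, the chain rule attaches a y' = dy/dx factor whenever we differentiate through y.

Set F(x, y) = (left side) − (right side), so the curve is F = 0. Differentiating each term of F:
  d/dx[√(xy)] = √(xy)(x·y'/2 + y/2)/(xy)
  d/dx[-5] = 0

Collecting, the y'-free part is the partial derivative in x and the y' coefficient is the partial derivative in y:
  ∂F/∂x = √(xy)/(2x)
  ∂F/∂y = √(xy)/(2y)

so d/dx[F(x, y(x))] = ∂F/∂x + (∂F/∂y)·y' = 0. Rearranging,
  dy/dx = -(∂F/∂x)/(∂F/∂y) = -(√(xy)/(2x))/(√(xy)/(2y)) = -y/x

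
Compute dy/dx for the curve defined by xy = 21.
Differentiate the relation implicitly: treat y = y(x) and apply the chain rule, so every y-derivative picks up a y' = dy/dx factor.

With everything moved to the left-hand side, differentiate term by term:
  d/dx[xy] = x·y' + y
  d/dx[-21] = 0

Separating the contributions that come from x directly and those that come through y:
  without y':      y
  multiplying y':  x

so (y) + (x)·y' = 0, and therefore
  dy/dx = -(y)/(x) = -y/x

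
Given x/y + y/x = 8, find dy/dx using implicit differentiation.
Take d/dx of both sides. Since y is implicitly a function of x, the chain rule attaches a y' = dy/dx factor whenever we differentiate through y.

Set F(x, y) = (left side) − (right side), so the curve is F = 0. Differentiating each term of F:
  d/dx[x/y] = -x·y'/y^2 + 1/y
  d/dx[y/x] = y'/x - y/x^2
  d/dx[-8] = 0

Collecting, the y'-free part is the partial derivative in x and the y' coefficient is the partial derivative in y:
  ∂F/∂x = 1/y - y/x^2
  ∂F/∂y = -x/y^2 + 1/x

so d/dx[F(x, y(x))] = ∂F/∂x + (∂F/∂y)·y' = 0. Rearranging,
  dy/dx = -(∂F/∂x)/(∂F/∂y) = -(1/y - y/x^2)/(-x/y^2 + 1/x)
        = -((x - y)(x + y)/(x^2y))/(-(x - y)(x + y)/(xy^2)) = y/x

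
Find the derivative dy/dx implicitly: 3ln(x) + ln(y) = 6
Differentiate both sides with respect to x, treating y as y(x). By the chain rule, any term containing y contributes a factor of y' = dy/dx when we differentiate it.

Move every term to one side and write the relation as F(x, y) = 0. Term by term,
  d/dx[3ln(x)] = 3/x
  d/dx[ln(y)] = y'/y
  d/dx[-6] = 0

The pieces without y' make up ∂F/∂x and the coefficient of y' is ∂F/∂y:
  ∂F/∂x = 3/x,
  ∂F/∂y = 1/y.

Since d/dx[F] = ∂F/∂x + (∂F/∂y)·y' = 0, solve for y':
  (∂F/∂y)·y' = -∂F/∂x
  dy/dx = -(∂F/∂x)/(∂F/∂y) = -(3/x)/(1/y) = -3y/x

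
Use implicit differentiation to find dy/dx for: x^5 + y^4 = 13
Apply d/dx to both sides, remembering that y depends on x. Each occurrence of y therefore brings in a y' = dy/dx via the chain rule.

With F(x, y) equal to the left-hand side minus the right, differentiate F term by term:
  d/dx[x^5] = 5x^4
  d/dx[y^4] = 4y^3·y'
  d/dx[-13] = 0
Adding these up, d/dx[F] = 0 becomes
  (5x^4) + (4y^3)·y' = 0,
so isolating y',
  dy/dx = -(5x^4)/(4y^3) = -5x^4/(4y^3)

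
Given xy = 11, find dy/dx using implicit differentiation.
Differentiate the relation implicitly: treat y = y(x) and apply the chain rule, so every y-derivative picks up a y' = dy/dx factor.

With everything moved to the left-hand side, differentiate term by term:
  d/dx[xy] = x·y' + y
  d/dx[-11] = 0

Separating the contributions that come from x directly and those that come through y:
  without y':      y
  multiplying y':  x

so (y) + (x)·y' = 0, and therefore
  dy/dx = -(y)/(x) = -y/x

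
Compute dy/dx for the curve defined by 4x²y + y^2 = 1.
Differentiate the relation implicitly: treat y = y(x) and apply the chain rule, so every y-derivative picks up a y' = dy/dx factor.

With everything moved to the left-hand side, differentiate term by term:
  d/dx[4x^2y] = 4x^2·y' + 8xy
  d/dx[y^2] = 2y·y'
  d/dx[-1] = 0

Separating the contributions that come from x directly and those that come through y:
  without y':      8xy
  multiplying y':  4x^2 + 2y

so (8xy) + (4x^2 + 2y)·y' = 0, and therefore
  dy/dx = -(8xy)/(4x^2 + 2y) = -4xy/(2x^2 + y)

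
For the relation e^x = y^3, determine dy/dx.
Take d/dx of both sides. Since y is implicitly a function of x, the chain rule attaches a y' = dy/dx factor whenever we differentiate through y.

Set F(x, y) = (left side) − (right side), so the curve is F = 0. Differentiating each term of F:
  d/dx[-y^3] = -3y^2·y'
  d/dx[e^(x)] = e^(x)

Collecting, the y'-free part is the partial derivative in x and the y' coefficient is the partial derivative in y:
  ∂F/∂x = e^(x)
  ∂F/∂y = -3y^2

so d/dx[F(x, y(x))] = ∂F/∂x + (∂F/∂y)·y' = 0. Rearranging,
  dy/dx = -(∂F/∂x)/(∂F/∂y) = -(e^(x))/(-3y^2) = e^(x)/(3y^2)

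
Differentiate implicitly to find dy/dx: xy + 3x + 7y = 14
Differentiate both sides with respect to x, treating y as y(x). By the chain rule, any term containing y contributes a factor of y' = dy/dx when we differentiate it.

Move every term to one side and write the relation as F(x, y) = 0. Term by term,
  d/dx[xy] = x·y' + y
  d/dx[3x] = 3
  d/dx[7y] = 7·y'
  d/dx[-14] = 0

The pieces without y' make up ∂F/∂x and the coefficient of y' is ∂F/∂y:
  ∂F/∂x = y + 3,
  ∂F/∂y = x + 7.

Since d/dx[F] = ∂F/∂x + (∂F/∂y)·y' = 0, solve for y':
  (∂F/∂y)·y' = -∂F/∂x
  dy/dx = -(∂F/∂x)/(∂F/∂y) = -(y + 3)/(x + 7) = (-y - 3)/(x + 7)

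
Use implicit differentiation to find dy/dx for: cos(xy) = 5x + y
Differentiate the relation implicitly: treat y = y(x) and apply the chain rule, so every y-derivative picks up a y' = dy/dx factor.

With everything moved to the left-hand side, differentiate term by term:
  d/dx[-5x] = -5
  d/dx[-y] = -y'
  d/dx[cos(xy)] = -(x·y' + y)·sin(xy)

Separating the contributions that come from x directly and those that come through y:
  without y':      -y·sin(xy) - 5
  multiplying y':  -x·sin(xy) - 1

so (-y·sin(xy) - 5) + (-x·sin(xy) - 1)·y' = 0, and therefore
  dy/dx = -(-y·sin(xy) - 5)/(-x·sin(xy) - 1) = -(y·sin(xy) + 5)/(x·sin(xy) + 1)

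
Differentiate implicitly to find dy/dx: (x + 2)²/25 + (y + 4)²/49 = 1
Differentiate the relation implicitly: treat y = y(x) and apply the chain rule, so every y-derivative picks up a y' = dy/dx factor.

With everything moved to the left-hand side, differentiate term by term:
  d/dx[(x + 2)^2/25] = 2x/25 + 4/25
  d/dx[(y + 4)^2/49] = 2·y'(y + 4)/49
  d/dx[-1] = 0

Separating the contributions that come from x directly and those that come through y:
  without y':      2x/25 + 4/25
  multiplying y':  2y/49 + 8/49

so (2x/25 + 4/25) + (2y/49 + 8/49)·y' = 0, and therefore
  dy/dx = -(2x/25 + 4/25)/(2y/49 + 8/49)
        = -(2(x + 2)/25)/(2(y + 4)/49) = 49(-x - 2)/(25(y + 4))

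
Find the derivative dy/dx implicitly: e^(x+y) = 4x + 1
Apply d/dx to both sides, remembering that y depends on x. Each occurrence of y therefore brings in a y' = dy/dx via the chain rule.

With F(x, y) equal to the left-hand side minus the right, differentiate F term by term:
  d/dx[-4x] = -4
  d/dx[e^(x + y)] = (y' + 1)·e^(x + y)
  d/dx[-1] = 0
Adding these up, d/dx[F] = 0 becomes
  (e^(x + y) - 4) + (e^(x + y))·y' = 0,
so isolating y',
  dy/dx = -(e^(x + y) - 4)/(e^(x + y)) = 4e^(-x - y) - 1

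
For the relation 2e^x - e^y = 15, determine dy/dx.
Apply d/dx to both sides, remembering that y depends on x. Each occurrence of y therefore brings in a y' = dy/dx via the chain rule.

With F(x, y) equal to the left-hand side minus the right, differentiate F term by term:
  d/dx[2e^(x)] = 2e^(x)
  d/dx[-e^(y)] = -y'·e^(y)
  d/dx[-15] = 0
Adding these up, d/dx[F] = 0 becomes
  (2e^(x)) + (-e^(y))·y' = 0,
so isolating y',
  dy/dx = -(2e^(x))/(-e^(y)) = 2e^(x - y)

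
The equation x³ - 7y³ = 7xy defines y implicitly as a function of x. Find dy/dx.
Take d/dx of both sides. Since y is implicitly a function of x, the chain rule attaches a y' = dy/dx factor whenever we differentiate through y.

Set F(x, y) = (left side) − (right side), so the curve is F = 0. Differentiating each term of F:
  d/dx[x^3] = 3x^2
  d/dx[-7xy] = -7x·y' - 7y
  d/dx[-7y^3] = -21y^2·y'

Collecting, the y'-free part is the partial derivative in x and the y' coefficient is the partial derivative in y:
  ∂F/∂x = 3x^2 - 7y
  ∂F/∂y = -7x - 21y^2

so d/dx[F(x, y(x))] = ∂F/∂x + (∂F/∂y)·y' = 0. Rearranging,
  dy/dx = -(∂F/∂x)/(∂F/∂y) = -(3x^2 - 7y)/(-7x - 21y^2) = (3x^2/7 - y)/(x + 3y^2)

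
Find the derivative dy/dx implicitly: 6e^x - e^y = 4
Differentiate both sides with respect to x, treating y as y(x). By the chain rule, any term containing y contributes a factor of y' = dy/dx when we differentiate it.

Move every term to one side and write the relation as F(x, y) = 0. Term by term,
  d/dx[6e^(x)] = 6e^(x)
  d/dx[-e^(y)] = -y'·e^(y)
  d/dx[-4] = 0

The pieces without y' make up ∂F/∂x and the coefficient of y' is ∂F/∂y:
  ∂F/∂x = 6e^(x),
  ∂F/∂y = -e^(y).

Since d/dx[F] = ∂F/∂x + (∂F/∂y)·y' = 0, solve for y':
  (∂F/∂y)·y' = -∂F/∂x
  dy/dx = -(∂F/∂x)/(∂F/∂y) = -(6e^(x))/(-e^(y)) = 6e^(x - y)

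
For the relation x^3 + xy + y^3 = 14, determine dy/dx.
Differentiate both sides with respect to x, treating y as y(x). By the chain rule, any term containing y contributes a factor of y' = dy/dx when we differentiate it.

Move every term to one side and write the relation as F(x, y) = 0. Term by term,
  d/dx[x^3] = 3x^2
  d/dx[xy] = x·y' + y
  d/dx[y^3] = 3y^2·y'
  d/dx[-14] = 0

The pieces without y' make up ∂F/∂x and the coefficient of y' is ∂F/∂y:
  ∂F/∂x = 3x^2 + y,
  ∂F/∂y = x + 3y^2.

Since d/dx[F] = ∂F/∂x + (∂F/∂y)·y' = 0, solve for y':
  (∂F/∂y)·y' = -∂F/∂x
  dy/dx = -(∂F/∂x)/(∂F/∂y) = -(3x^2 + y)/(x + 3y^2) = (-3x^2 - y)/(x + 3y^2)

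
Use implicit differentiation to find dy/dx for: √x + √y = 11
Differentiate both sides with respect to x, treating y as y(x). By the chain rule, any term containing y contributes a factor of y' = dy/dx when we differentiate it.

Move every term to one side and write the relation as F(x, y) = 0. Term by term,
  d/dx[√(x)] = 1/(2√(x))
  d/dx[√(y)] = y'/(2√(y))
  d/dx[-11] = 0

The pieces without y' make up ∂F/∂x and the coefficient of y' is ∂F/∂y:
  ∂F/∂x = 1/(2√(x)),
  ∂F/∂y = 1/(2√(y)).

Since d/dx[F] = ∂F/∂x + (∂F/∂y)·y' = 0, solve for y':
  (∂F/∂y)·y' = -∂F/∂x
  dy/dx = -(∂F/∂x)/(∂F/∂y) = -(1/(2√(x)))/(1/(2√(y))) = -√(y)/√(x)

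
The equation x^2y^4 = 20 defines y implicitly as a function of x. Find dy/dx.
Differentiate both sides with respect to x, treating y as y(x). By the chain rule, any term containing y contributes a factor of y' = dy/dx when we differentiate it.

Move every term to one side and write the relation as F(x, y) = 0. Term by term,
  d/dx[x^2y^4] = 4x^2y^3·y' + 2xy^4
  d/dx[-20] = 0

The pieces without y' make up ∂F/∂x and the coefficient of y' is ∂F/∂y:
  ∂F/∂x = 2xy^4,
  ∂F/∂y = 4x^2y^3.

Since d/dx[F] = ∂F/∂x + (∂F/∂y)·y' = 0, solve for y':
  (∂F/∂y)·y' = -∂F/∂x
  dy/dx = -(∂F/∂x)/(∂F/∂y) = -(2xy^4)/(4x^2y^3) = -y/(2x)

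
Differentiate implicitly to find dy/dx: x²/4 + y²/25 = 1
Differentiate the relation implicitly: treat y = y(x) and apply the chain rule, so every y-derivative picks up a y' = dy/dx factor.

With everything moved to the left-hand side, differentiate term by term:
  d/dx[x^2/4] = x/2
  d/dx[y^2/25] = 2y·y'/25
  d/dx[-1] = 0

Separating the contributions that come from x directly and those that come through y:
  without y':      x/2
  multiplying y':  2y/25

so (x/2) + (2y/25)·y' = 0, and therefore
  dy/dx = -(x/2)/(2y/25) = -25x/(4y)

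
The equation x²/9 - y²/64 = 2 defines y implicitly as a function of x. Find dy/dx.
Differentiate both sides with respect to x, treating y as y(x). By the chain rule, any term containing y contributes a factor of y' = dy/dx when we differentiate it.

Move every term to one side and write the relation as F(x, y) = 0. Term by term,
  d/dx[x^2/9] = 2x/9
  d/dx[-y^2/64] = -y·y'/32
  d/dx[-2] = 0

The pieces without y' make up ∂F/∂x and the coefficient of y' is ∂F/∂y:
  ∂F/∂x = 2x/9,
  ∂F/∂y = -y/32.

Since d/dx[F] = ∂F/∂x + (∂F/∂y)·y' = 0, solve for y':
  (∂F/∂y)·y' = -∂F/∂x
  dy/dx = -(∂F/∂x)/(∂F/∂y) = -(2x/9)/(-y/32) = 64x/(9y)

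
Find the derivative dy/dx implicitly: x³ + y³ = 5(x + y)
Differentiate the relation implicitly: treat y = y(x) and apply the chain rule, so every y-derivative picks up a y' = dy/dx factor.

With everything moved to the left-hand side, differentiate term by term:
  d/dx[x^3] = 3x^2
  d/dx[-5x] = -5
  d/dx[y^3] = 3y^2·y'
  d/dx[-5y] = -5·y'

Separating the contributions that come from x directly and those that come through y:
  without y':      3x^2 - 5
  multiplying y':  3y^2 - 5

so (3x^2 - 5) + (3y^2 - 5)·y' = 0, and therefore
  dy/dx = -(3x^2 - 5)/(3y^2 - 5) = (5 - 3x^2)/(3y^2 - 5)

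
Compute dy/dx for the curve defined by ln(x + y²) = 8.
Apply d/dx to both sides, remembering that y depends on x. Each occurrence of y therefore brings in a y' = dy/dx via the chain rule.

With F(x, y) equal to the left-hand side minus the right, differentiate F term by term:
  d/dx[ln(x + y^2)] = (2y·y' + 1)/(x + y^2)
  d/dx[-8] = 0
Adding these up, d/dx[F] = 0 becomes
  (1/(x + y^2)) + (2y/(x + y^2))·y' = 0,
so isolating y',
  dy/dx = -(1/(x + y^2))/(2y/(x + y^2)) = -1/(2y)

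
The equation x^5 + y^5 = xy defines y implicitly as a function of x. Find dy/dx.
Differentiate the relation implicitly: treat y = y(x) and apply the chain rule, so every y-derivative picks up a y' = dy/dx factor.

With everything moved to the left-hand side, differentiate term by term:
  d/dx[x^5] = 5x^4
  d/dx[-xy] = -x·y' - y
  d/dx[y^5] = 5y^4·y'

Separating the contributions that come from x directly and those that come through y:
  without y':      5x^4 - y
  multiplying y':  -x + 5y^4

so (5x^4 - y) + (-x + 5y^4)·y' = 0, and therefore
  dy/dx = -(5x^4 - y)/(-x + 5y^4) = (5x^4 - y)/(x - 5y^4)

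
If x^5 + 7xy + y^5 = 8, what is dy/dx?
Differentiate both sides with respect to x, treating y as y(x). By the chain rule, any term containing y contributes a factor of y' = dy/dx when we differentiate it.

Move every term to one side and write the relation as F(x, y) = 0. Term by term,
  d/dx[x^5] = 5x^4
  d/dx[7xy] = 7x·y' + 7y
  d/dx[y^5] = 5y^4·y'
  d/dx[-8] = 0

The pieces without y' make up ∂F/∂x and the coefficient of y' is ∂F/∂y:
  ∂F/∂x = 5x^4 + 7y,
  ∂F/∂y = 7x + 5y^4.

Since d/dx[F] = ∂F/∂x + (∂F/∂y)·y' = 0, solve for y':
  (∂F/∂y)·y' = -∂F/∂x
  dy/dx = -(∂F/∂x)/(∂F/∂y) = -(5x^4 + 7y)/(7x + 5y^4) = (-5x^4 - 7y)/(7x + 5y^4)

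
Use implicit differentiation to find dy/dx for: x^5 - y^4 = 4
Differentiate the relation implicitly: treat y = y(x) and apply the chain rule, so every y-derivative picks up a y' = dy/dx factor.

With everything moved to the left-hand side, differentiate term by term:
  d/dx[x^5] = 5x^4
  d/dx[-y^4] = -4y^3·y'
  d/dx[-4] = 0

Separating the contributions that come from x directly and those that come through y:
  without y':      5x^4
  multiplying y':  -4y^3

so (5x^4) + (-4y^3)·y' = 0, and therefore
  dy/dx = -(5x^4)/(-4y^3) = 5x^4/(4y^3)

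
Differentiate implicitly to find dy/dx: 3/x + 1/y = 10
Take d/dx of both sides. Since y is implicitly a function of x, the chain rule attaches a y' = dy/dx factor whenever we differentiate through y.

Set F(x, y) = (left side) − (right side), so the curve is F = 0. Differentiating each term of F:
  d/dx[1/y] = -y'/y^2
  d/dx[3/x] = -3/x^2
  d/dx[-10] = 0

Collecting, the y'-free part is the partial derivative in x and the y' coefficient is the partial derivative in y:
  ∂F/∂x = -3/x^2
  ∂F/∂y = -1/y^2

so d/dx[F(x, y(x))] = ∂F/∂x + (∂F/∂y)·y' = 0. Rearranging,
  dy/dx = -(∂F/∂x)/(∂F/∂y) = -(-3/x^2)/(-1/y^2) = -3y^2/x^2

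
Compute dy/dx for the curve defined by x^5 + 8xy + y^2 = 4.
Differentiate the relation implicitly: treat y = y(x) and apply the chain rule, so every y-derivative picks up a y' = dy/dx factor.

With everything moved to the left-hand side, differentiate term by term:
  d/dx[x^5] = 5x^4
  d/dx[8xy] = 8x·y' + 8y
  d/dx[y^2] = 2y·y'
  d/dx[-4] = 0

Separating the contributions that come from x directly and those that come through y:
  without y':      5x^4 + 8y
  multiplying y':  8x + 2y

so (5x^4 + 8y) + (8x + 2y)·y' = 0, and therefore
  dy/dx = -(5x^4 + 8y)/(8x + 2y) = (-5x^4 - 8y)/(2(4x + y))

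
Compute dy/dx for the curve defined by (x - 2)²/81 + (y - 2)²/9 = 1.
Differentiate both sides with respect to x, treating y as y(x). By the chain rule, any term containing y contributes a factor of y' = dy/dx when we differentiate it.

Move every term to one side and write the relation as F(x, y) = 0. Term by term,
  d/dx[(x - 2)^2/81] = 2x/81 - 4/81
  d/dx[(y - 2)^2/9] = 2·y'(y - 2)/9
  d/dx[-1] = 0

The pieces without y' make up ∂F/∂x and the coefficient of y' is ∂F/∂y:
  ∂F/∂x = 2x/81 - 4/81,
  ∂F/∂y = 2y/9 - 4/9.

Since d/dx[F] = ∂F/∂x + (∂F/∂y)·y' = 0, solve for y':
  (∂F/∂y)·y' = -∂F/∂x
  dy/dx = -(∂F/∂x)/(∂F/∂y) = -(2x/81 - 4/81)/(2y/9 - 4/9)
        = -(2(x - 2)/81)/(2(y - 2)/9) = (2 - x)/(9(y - 2))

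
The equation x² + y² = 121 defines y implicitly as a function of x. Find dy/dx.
Differentiate both sides with respect to x, treating y as y(x). By the chain rule, any term containing y contributes a factor of y' = dy/dx when we differentiate it.

Move every term to one side and write the relation as F(x, y) = 0. Term by term,
  d/dx[x^2] = 2x
  d/dx[y^2] = 2y·y'
  d/dx[-121] = 0

The pieces without y' make up ∂F/∂x and the coefficient of y' is ∂F/∂y:
  ∂F/∂x = 2x,
  ∂F/∂y = 2y.

Since d/dx[F] = ∂F/∂x + (∂F/∂y)·y' = 0, solve for y':
  (∂F/∂y)·y' = -∂F/∂x
  dy/dx = -(∂F/∂x)/(∂F/∂y) = -(2x)/(2y) = -x/y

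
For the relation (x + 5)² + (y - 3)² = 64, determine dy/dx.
Take d/dx of both sides. Since y is implicitly a function of x, the chain rule attaches a y' = dy/dx factor whenever we differentiate through y.

Set F(x, y) = (left side) − (right side), so the curve is F = 0. Differentiating each term of F:
  d/dx[(x + 5)^2] = 2x + 10
  d/dx[(y - 3)^2] = 2·y'(y - 3)
  d/dx[-64] = 0

Collecting, the y'-free part is the partial derivative in x and the y' coefficient is the partial derivative in y:
  ∂F/∂x = 2x + 10
  ∂F/∂y = 2y - 6

so d/dx[F(x, y(x))] = ∂F/∂x + (∂F/∂y)·y' = 0. Rearranging,
  dy/dx = -(∂F/∂x)/(∂F/∂y) = -(2x + 10)/(2y - 6) = (-x - 5)/(y - 3)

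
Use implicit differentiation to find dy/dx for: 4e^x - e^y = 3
Take d/dx of both sides. Since y is implicitly a function of x, the chain rule attaches a y' = dy/dx factor whenever we differentiate through y.

Set F(x, y) = (left side) − (right side), so the curve is F = 0. Differentiating each term of F:
  d/dx[4e^(x)] = 4e^(x)
  d/dx[-e^(y)] = -y'·e^(y)
  d/dx[-3] = 0

Collecting, the y'-free part is the partial derivative in x and the y' coefficient is the partial derivative in y:
  ∂F/∂x = 4e^(x)
  ∂F/∂y = -e^(y)

so d/dx[F(x, y(x))] = ∂F/∂x + (∂F/∂y)·y' = 0. Rearranging,
  dy/dx = -(∂F/∂x)/(∂F/∂y) = -(4e^(x))/(-e^(y)) = 4e^(x - y)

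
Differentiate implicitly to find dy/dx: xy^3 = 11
Take d/dx of both sides. Since y is implicitly a function of x, the chain rule attaches a y' = dy/dx factor whenever we differentiate through y.

Set F(x, y) = (left side) − (right side), so the curve is F = 0. Differentiating each term of F:
  d/dx[xy^3] = 3xy^2·y' + y^3
  d/dx[-11] = 0

Collecting, the y'-free part is the partial derivative in x and the y' coefficient is the partial derivative in y:
  ∂F/∂x = y^3
  ∂F/∂y = 3xy^2

so d/dx[F(x, y(x))] = ∂F/∂x + (∂F/∂y)·y' = 0. Rearranging,
  dy/dx = -(∂F/∂x)/(∂F/∂y) = -(y^3)/(3xy^2) = -y/(3x)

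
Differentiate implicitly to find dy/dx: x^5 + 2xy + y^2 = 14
Differentiate the relation implicitly: treat y = y(x) and apply the chain rule, so every y-derivative picks up a y' = dy/dx factor.

With everything moved to the left-hand side, differentiate term by term:
  d/dx[x^5] = 5x^4
  d/dx[2xy] = 2x·y' + 2y
  d/dx[y^2] = 2y·y'
  d/dx[-14] = 0

Separating the contributions that come from x directly and those that come through y:
  without y':      5x^4 + 2y
  multiplying y':  2x + 2y

so (5x^4 + 2y) + (2x + 2y)·y' = 0, and therefore
  dy/dx = -(5x^4 + 2y)/(2x + 2y) = (-5x^4/2 - y)/(x + y)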